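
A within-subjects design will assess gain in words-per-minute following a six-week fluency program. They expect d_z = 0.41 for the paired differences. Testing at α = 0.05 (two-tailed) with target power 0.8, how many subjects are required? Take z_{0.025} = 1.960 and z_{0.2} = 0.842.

n = 47 pairs

For a paired (one-sample on differences) test: n = ((z_{α/2} + z_β) / d)².
z_{α/2} + z_β = 1.960 + 0.842 = 2.802.
n = (2.802 / 0.41)² = 6.834² = 46.71.
Round up.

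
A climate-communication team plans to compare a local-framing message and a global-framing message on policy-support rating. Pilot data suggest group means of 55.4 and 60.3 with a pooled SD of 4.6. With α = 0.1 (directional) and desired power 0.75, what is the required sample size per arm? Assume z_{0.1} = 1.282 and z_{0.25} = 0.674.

n = 7 per group

Cohen's d = |M₁ − M₂| / SD_pooled = |55.4 − 60.3| / 4.6 = 4.9 / 4.6 = 1.065.
For two independent groups with equal n: n = 2·((z_{α} + z_β) / d)².
z_{α} + z_β = 1.282 + 0.674 = 1.956.
n = 2 × (1.956 / 1.065)² = 2 × 1.837² = 2 × 3.37 = 6.7.
Round up to the next whole participant.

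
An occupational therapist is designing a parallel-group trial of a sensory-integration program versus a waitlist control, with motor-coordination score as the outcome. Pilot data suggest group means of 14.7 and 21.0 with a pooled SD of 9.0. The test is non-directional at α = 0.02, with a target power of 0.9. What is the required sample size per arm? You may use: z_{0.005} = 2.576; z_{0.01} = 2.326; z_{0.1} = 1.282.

n = 54 per group

Cohen's d = |M₁ − M₂| / SD_pooled = |14.7 − 21.0| / 9.0 = 6.3 / 9.0 = 0.700.
For two independent groups with equal n: n = 2·((z_{α/2} + z_β) / d)².
z_{α/2} + z_β = 2.326 + 1.282 = 3.608.
n = 2 × (3.608 / 0.700)² = 2 × 5.154² = 2 × 26.57 = 53.1.
Round up to the next whole participant.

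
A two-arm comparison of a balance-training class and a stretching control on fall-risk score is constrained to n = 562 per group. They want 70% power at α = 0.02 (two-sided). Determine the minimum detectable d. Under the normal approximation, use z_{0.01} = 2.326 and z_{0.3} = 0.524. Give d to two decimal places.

d_min ≈ 0.17

For two independent groups of n = 562 each: d_min = (z_{α/2} + z_β)·√(2/n).
z-sum = 2.326 + 0.524 = 2.850.
d_min = 2.850 × √(2/562) = 2.850 × 0.0597 = 0.170.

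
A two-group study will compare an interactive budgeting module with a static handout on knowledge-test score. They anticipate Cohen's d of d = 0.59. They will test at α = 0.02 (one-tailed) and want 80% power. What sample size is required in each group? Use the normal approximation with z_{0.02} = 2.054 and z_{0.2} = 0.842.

n = 49 per group

For two independent groups with equal n: n = 2·((z_{α} + z_β) / d)².
z_{α} + z_β = 2.054 + 0.842 = 2.896.
n = 2 × (2.896 / 0.59)² = 2 × 4.908² = 2 × 24.09 = 48.2.
Round up to the next whole participant.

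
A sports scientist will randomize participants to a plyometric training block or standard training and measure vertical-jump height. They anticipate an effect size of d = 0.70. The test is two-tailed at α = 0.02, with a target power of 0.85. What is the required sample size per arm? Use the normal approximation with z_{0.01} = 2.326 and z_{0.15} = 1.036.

For two independent groups with equal n: n = 2·((z_{α/2} + z_β) / d)².
z_{α/2} + z_β = 2.326 + 1.036 = 3.362.
n = 2 × (3.362 / 0.70)² = 2 × 4.803² = 2 × 23.07 = 46.1.
Round up to the next whole participant.

n = 47 per group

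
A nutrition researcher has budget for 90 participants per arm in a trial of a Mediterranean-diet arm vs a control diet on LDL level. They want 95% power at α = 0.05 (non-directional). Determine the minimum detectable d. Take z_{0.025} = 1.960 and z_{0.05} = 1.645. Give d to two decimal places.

d_min ≈ 0.54

For two independent groups of n = 90 each: d_min = (z_{α/2} + z_β)·√(2/n).
z-sum = 1.960 + 1.645 = 3.605.
d_min = 3.605 × √(2/90) = 3.605 × 0.1491 = 0.537.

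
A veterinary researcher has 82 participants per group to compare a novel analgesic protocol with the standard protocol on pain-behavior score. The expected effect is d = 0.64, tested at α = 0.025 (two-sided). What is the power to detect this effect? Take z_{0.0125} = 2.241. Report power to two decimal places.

For two equal groups, power = Φ(d·√(n/2) − z_{α/2}).
d·√(n/2) = 0.64 × √(82/2) = 0.64 × 6.403 = 4.098.
z_β = 4.098 − 2.241 = 1.857.
Power = Φ(1.857) = 0.968.

power ≈ 0.97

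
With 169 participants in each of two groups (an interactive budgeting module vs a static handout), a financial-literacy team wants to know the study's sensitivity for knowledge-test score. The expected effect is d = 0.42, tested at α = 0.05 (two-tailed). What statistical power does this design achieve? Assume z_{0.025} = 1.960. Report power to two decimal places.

power ≈ 0.97

For two equal groups, power = Φ(d·√(n/2) − z_{α/2}).
d·√(n/2) = 0.42 × √(169/2) = 0.42 × 9.192 = 3.861.
z_β = 3.861 − 1.960 = 1.901.
Power = Φ(1.901) = 0.971.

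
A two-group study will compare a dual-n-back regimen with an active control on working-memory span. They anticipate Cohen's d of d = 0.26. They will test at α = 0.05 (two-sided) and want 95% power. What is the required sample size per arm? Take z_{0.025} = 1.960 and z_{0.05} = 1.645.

For two independent groups with equal n: n = 2·((z_{α/2} + z_β) / d)².
z_{α/2} + z_β = 1.960 + 1.645 = 3.605.
n = 2 × (3.605 / 0.26)² = 2 × 13.865² = 2 × 192.25 = 384.5.
Round up to the next whole participant.

n = 385 per group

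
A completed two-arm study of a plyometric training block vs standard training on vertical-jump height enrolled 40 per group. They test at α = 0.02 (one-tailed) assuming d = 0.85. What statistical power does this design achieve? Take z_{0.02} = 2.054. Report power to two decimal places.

power ≈ 0.96

For two equal groups, power = Φ(d·√(n/2) − z_{α}).
d·√(n/2) = 0.85 × √(40/2) = 0.85 × 4.472 = 3.801.
z_β = 3.801 − 2.054 = 1.747.
Power = Φ(1.747) = 0.960.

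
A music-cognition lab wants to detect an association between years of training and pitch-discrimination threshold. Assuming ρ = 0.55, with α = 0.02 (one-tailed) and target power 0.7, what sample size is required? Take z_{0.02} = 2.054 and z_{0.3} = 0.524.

n = 21

Fisher's z: C = ½·ln((1+r)/(1−r)) = ½·ln(3.4444) = 0.6184.
n = ((z_{α} + z_β)/C)² + 3.
(2.054 + 0.524) / 0.6184 = 2.578 / 0.6184 = 4.169.
n = 4.169² + 3 = 17.38 + 3 = 20.4.
Round up.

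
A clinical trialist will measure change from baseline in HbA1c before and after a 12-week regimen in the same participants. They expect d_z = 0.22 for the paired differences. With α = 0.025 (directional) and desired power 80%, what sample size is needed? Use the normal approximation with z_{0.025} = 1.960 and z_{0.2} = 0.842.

For a paired (one-sample on differences) test: n = ((z_{α} + z_β) / d)².
z_{α} + z_β = 1.960 + 0.842 = 2.802.
n = (2.802 / 0.22)² = 12.736² = 162.21.
Round up.

n = 163 pairs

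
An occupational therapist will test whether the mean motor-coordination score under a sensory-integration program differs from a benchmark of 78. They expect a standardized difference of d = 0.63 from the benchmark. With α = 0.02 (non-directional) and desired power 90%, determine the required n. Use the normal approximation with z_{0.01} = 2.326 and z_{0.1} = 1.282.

For a one-sample test: n = ((z_{α/2} + z_β) / d)².
z_{α/2} + z_β = 2.326 + 1.282 = 3.608.
n = (3.608 / 0.63)² = 5.727² = 32.80.
Round up.

n = 33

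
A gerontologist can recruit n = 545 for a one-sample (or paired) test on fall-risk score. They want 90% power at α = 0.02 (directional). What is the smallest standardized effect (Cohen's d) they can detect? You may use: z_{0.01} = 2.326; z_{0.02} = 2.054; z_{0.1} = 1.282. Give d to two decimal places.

d_min ≈ 0.14

For a single sample (or paired design) of n = 545: d_min = (z_{α} + z_β)/√n.
z-sum = 2.054 + 1.282 = 3.336.
d_min = 3.336 / √545 = 3.336 / 23.345 = 0.143.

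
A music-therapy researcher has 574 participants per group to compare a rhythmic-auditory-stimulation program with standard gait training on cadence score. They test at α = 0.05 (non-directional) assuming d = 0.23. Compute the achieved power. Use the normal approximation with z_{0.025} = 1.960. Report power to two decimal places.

For two equal groups, power = Φ(d·√(n/2) − z_{α/2}).
d·√(n/2) = 0.23 × √(574/2) = 0.23 × 16.941 = 3.896.
z_β = 3.896 − 1.960 = 1.936.
Power = Φ(1.936) = 0.974.

power ≈ 0.97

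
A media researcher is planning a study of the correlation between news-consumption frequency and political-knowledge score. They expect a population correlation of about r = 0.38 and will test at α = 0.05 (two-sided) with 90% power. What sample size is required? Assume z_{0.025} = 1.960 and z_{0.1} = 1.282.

n = 69

Fisher's z: C = ½·ln((1+r)/(1−r)) = ½·ln(2.2258) = 0.4001.
n = ((z_{α/2} + z_β)/C)² + 3.
(1.960 + 1.282) / 0.4001 = 3.242 / 0.4001 = 8.103.
n = 8.103² + 3 = 65.66 + 3 = 68.7.
Round up.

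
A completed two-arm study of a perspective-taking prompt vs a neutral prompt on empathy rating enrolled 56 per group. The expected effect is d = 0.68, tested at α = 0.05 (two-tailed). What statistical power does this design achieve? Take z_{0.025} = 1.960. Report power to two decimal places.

For two equal groups, power = Φ(d·√(n/2) − z_{α/2}).
d·√(n/2) = 0.68 × √(56/2) = 0.68 × 5.292 = 3.598.
z_β = 3.598 − 1.960 = 1.638.
Power = Φ(1.638) = 0.949.

power ≈ 0.95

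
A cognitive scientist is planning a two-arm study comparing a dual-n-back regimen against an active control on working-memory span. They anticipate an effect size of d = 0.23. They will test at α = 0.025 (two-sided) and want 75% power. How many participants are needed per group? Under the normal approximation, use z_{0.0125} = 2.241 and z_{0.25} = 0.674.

For two independent groups with equal n: n = 2·((z_{α/2} + z_β) / d)².
z_{α/2} + z_β = 2.241 + 0.674 = 2.915.
n = 2 × (2.915 / 0.23)² = 2 × 12.674² = 2 × 160.63 = 321.3.
Round up to the next whole participant.

n = 322 per group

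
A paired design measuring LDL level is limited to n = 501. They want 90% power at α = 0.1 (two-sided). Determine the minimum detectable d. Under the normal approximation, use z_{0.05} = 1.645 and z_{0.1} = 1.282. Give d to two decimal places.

d_min ≈ 0.13

For a single sample (or paired design) of n = 501: d_min = (z_{α/2} + z_β)/√n.
z-sum = 1.645 + 1.282 = 2.927.
d_min = 2.927 / √501 = 2.927 / 22.383 = 0.131.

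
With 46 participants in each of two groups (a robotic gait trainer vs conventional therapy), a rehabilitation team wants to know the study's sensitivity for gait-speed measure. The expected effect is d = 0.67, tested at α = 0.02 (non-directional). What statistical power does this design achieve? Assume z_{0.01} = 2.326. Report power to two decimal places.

power ≈ 0.81

For two equal groups, power = Φ(d·√(n/2) − z_{α/2}).
d·√(n/2) = 0.67 × √(46/2) = 0.67 × 4.796 = 3.213.
z_β = 3.213 − 2.326 = 0.887.
Power = Φ(0.887) = 0.813.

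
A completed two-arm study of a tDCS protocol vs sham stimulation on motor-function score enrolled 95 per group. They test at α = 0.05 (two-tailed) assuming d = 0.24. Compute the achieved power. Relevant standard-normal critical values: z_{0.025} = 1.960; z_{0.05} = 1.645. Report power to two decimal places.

power ≈ 0.38

For two equal groups, power = Φ(d·√(n/2) − z_{α/2}).
d·√(n/2) = 0.24 × √(95/2) = 0.24 × 6.892 = 1.654.
z_β = 1.654 − 1.960 = -0.306.
Power = Φ(-0.306) = 0.380.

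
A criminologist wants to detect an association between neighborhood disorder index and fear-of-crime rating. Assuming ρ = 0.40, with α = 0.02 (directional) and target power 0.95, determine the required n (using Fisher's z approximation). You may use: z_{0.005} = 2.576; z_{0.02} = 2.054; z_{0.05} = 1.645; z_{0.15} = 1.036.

Fisher's z: C = ½·ln((1+r)/(1−r)) = ½·ln(2.3333) = 0.4236.
n = ((z_{α} + z_β)/C)² + 3.
(2.054 + 1.645) / 0.4236 = 3.699 / 0.4236 = 8.732.
n = 8.732² + 3 = 76.25 + 3 = 79.3.
Round up.

n = 80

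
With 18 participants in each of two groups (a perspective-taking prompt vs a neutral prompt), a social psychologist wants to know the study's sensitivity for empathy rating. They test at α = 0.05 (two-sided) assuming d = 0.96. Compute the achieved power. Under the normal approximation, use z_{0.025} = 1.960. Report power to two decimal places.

power ≈ 0.82

For two equal groups, power = Φ(d·√(n/2) − z_{α/2}).
d·√(n/2) = 0.96 × √(18/2) = 0.96 × 3.000 = 2.880.
z_β = 2.880 − 1.960 = 0.920.
Power = Φ(0.920) = 0.821.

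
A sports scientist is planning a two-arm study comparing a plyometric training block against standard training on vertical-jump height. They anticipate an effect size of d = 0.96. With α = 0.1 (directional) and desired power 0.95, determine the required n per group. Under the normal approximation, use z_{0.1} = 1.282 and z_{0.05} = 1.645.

n = 19 per group

For two independent groups with equal n: n = 2·((z_{α} + z_β) / d)².
z_{α} + z_β = 1.282 + 1.645 = 2.927.
n = 2 × (2.927 / 0.96)² = 2 × 3.049² = 2 × 9.30 = 18.6.
Round up to the next whole participant.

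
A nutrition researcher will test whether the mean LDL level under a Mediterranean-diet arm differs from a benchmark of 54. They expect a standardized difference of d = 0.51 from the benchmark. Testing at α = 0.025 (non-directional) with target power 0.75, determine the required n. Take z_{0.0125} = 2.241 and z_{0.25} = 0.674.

For a one-sample test: n = ((z_{α/2} + z_β) / d)².
z_{α/2} + z_β = 2.241 + 0.674 = 2.915.
n = (2.915 / 0.51)² = 5.716² = 32.67.
Round up.

n = 33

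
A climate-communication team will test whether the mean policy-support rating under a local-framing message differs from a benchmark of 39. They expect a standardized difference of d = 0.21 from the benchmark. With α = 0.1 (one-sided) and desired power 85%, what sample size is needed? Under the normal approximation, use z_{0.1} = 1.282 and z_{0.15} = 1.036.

n = 122

For a one-sample test: n = ((z_{α} + z_β) / d)².
z_{α} + z_β = 1.282 + 1.036 = 2.318.
n = (2.318 / 0.21)² = 11.038² = 121.84.
Round up.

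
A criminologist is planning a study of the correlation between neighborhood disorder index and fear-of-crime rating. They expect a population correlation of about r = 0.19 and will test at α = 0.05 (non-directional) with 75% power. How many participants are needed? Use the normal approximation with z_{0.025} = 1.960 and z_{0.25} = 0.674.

n = 191

Fisher's z: C = ½·ln((1+r)/(1−r)) = ½·ln(1.4691) = 0.1923.
n = ((z_{α/2} + z_β)/C)² + 3.
(1.960 + 0.674) / 0.1923 = 2.634 / 0.1923 = 13.697.
n = 13.697² + 3 = 187.62 + 3 = 190.6.
Round up.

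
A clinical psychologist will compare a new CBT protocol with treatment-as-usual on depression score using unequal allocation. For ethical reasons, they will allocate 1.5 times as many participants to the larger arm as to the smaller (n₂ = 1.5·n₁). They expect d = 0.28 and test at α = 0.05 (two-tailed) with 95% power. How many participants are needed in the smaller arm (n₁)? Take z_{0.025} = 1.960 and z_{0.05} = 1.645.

With allocation ratio k = n₂/n₁ = 1.5, Var(x̄₁−x̄₂) = σ²(1/n₁ + 1/(k·n₁)) = σ²·(k+1)/(k·n₁).
So n₁ = (1 + 1/k)·((z_{α/2} + z_β)/d)² = 1.667 × (3.605/0.28)².
n₁ = 1.667 × 165.77 = 276.3.
Round up: n₁ = 277, giving n₂ = ⌈1.5 × 277⌉ = ⌈415.5⌉ = 416.

n₁ = 277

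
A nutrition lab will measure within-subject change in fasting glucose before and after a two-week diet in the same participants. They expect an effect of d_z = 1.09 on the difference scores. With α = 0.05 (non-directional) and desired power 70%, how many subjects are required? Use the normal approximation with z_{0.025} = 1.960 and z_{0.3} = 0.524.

n = 6 pairs

For a paired (one-sample on differences) test: n = ((z_{α/2} + z_β) / d)².
z_{α/2} + z_β = 1.960 + 0.524 = 2.484.
n = (2.484 / 1.09)² = 2.279² = 5.19.
Round up.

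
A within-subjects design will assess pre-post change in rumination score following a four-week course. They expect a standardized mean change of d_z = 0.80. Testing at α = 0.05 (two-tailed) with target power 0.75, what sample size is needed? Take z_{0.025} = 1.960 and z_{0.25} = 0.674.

For a paired (one-sample on differences) test: n = ((z_{α/2} + z_β) / d)².
z_{α/2} + z_β = 1.960 + 0.674 = 2.634.
n = (2.634 / 0.80)² = 3.292² = 10.84.
Round up.

n = 11 pairs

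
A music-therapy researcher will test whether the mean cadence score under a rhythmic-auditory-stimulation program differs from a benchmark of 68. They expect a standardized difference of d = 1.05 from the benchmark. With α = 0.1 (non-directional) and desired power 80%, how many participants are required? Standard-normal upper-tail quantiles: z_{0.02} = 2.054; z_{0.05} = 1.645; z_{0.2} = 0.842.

For a one-sample test: n = ((z_{α/2} + z_β) / d)².
z_{α/2} + z_β = 1.645 + 0.842 = 2.487.
n = (2.487 / 1.05)² = 2.369² = 5.61.
Round up.

n = 6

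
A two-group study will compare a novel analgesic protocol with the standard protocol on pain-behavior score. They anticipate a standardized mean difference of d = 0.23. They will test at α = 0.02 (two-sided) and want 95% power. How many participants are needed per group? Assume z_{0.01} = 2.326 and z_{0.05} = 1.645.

For two independent groups with equal n: n = 2·((z_{α/2} + z_β) / d)².
z_{α/2} + z_β = 2.326 + 1.645 = 3.971.
n = 2 × (3.971 / 0.23)² = 2 × 17.265² = 2 × 298.09 = 596.2.
Round up to the next whole participant.

n = 597 per group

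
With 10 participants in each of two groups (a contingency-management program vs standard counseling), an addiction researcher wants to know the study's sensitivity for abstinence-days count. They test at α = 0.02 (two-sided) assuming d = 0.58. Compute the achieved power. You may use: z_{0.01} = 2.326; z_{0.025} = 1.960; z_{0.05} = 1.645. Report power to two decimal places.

power ≈ 0.15

For two equal groups, power = Φ(d·√(n/2) − z_{α/2}).
d·√(n/2) = 0.58 × √(10/2) = 0.58 × 2.236 = 1.297.
z_β = 1.297 − 2.326 = -1.029.
Power = Φ(-1.029) = 0.152.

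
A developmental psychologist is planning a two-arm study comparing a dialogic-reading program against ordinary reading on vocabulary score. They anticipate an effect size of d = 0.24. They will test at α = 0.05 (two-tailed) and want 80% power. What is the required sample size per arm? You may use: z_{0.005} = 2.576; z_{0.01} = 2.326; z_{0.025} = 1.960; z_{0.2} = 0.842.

n = 273 per group

For two independent groups with equal n: n = 2·((z_{α/2} + z_β) / d)².
z_{α/2} + z_β = 1.960 + 0.842 = 2.802.
n = 2 × (2.802 / 0.24)² = 2 × 11.675² = 2 × 136.31 = 272.6.
Round up to the next whole participant.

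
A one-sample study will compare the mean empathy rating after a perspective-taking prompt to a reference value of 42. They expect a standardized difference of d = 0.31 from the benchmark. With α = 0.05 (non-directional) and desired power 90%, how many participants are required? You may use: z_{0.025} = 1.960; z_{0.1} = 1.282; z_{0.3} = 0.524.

n = 110

For a one-sample test: n = ((z_{α/2} + z_β) / d)².
z_{α/2} + z_β = 1.960 + 1.282 = 3.242.
n = (3.242 / 0.31)² = 10.458² = 109.37.
Round up.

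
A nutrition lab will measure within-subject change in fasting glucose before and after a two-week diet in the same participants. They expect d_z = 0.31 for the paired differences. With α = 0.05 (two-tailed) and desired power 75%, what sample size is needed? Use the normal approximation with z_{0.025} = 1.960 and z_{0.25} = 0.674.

n = 73 pairs

For a paired (one-sample on differences) test: n = ((z_{α/2} + z_β) / d)².
z_{α/2} + z_β = 1.960 + 0.674 = 2.634.
n = (2.634 / 0.31)² = 8.497² = 72.20.
Round up.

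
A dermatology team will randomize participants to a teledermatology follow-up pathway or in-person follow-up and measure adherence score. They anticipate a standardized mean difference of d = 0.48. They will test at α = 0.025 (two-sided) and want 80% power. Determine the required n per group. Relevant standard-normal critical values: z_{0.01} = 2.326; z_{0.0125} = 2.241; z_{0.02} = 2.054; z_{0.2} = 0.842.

n = 83 per group

For two independent groups with equal n: n = 2·((z_{α/2} + z_β) / d)².
z_{α/2} + z_β = 2.241 + 0.842 = 3.083.
n = 2 × (3.083 / 0.48)² = 2 × 6.423² = 2 × 41.25 = 82.5.
Round up to the next whole participant.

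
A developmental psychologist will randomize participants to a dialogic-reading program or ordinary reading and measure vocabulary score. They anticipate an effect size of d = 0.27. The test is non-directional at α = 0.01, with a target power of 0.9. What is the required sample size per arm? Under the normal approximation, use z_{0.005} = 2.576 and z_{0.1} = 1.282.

For two independent groups with equal n: n = 2·((z_{α/2} + z_β) / d)².
z_{α/2} + z_β = 2.576 + 1.282 = 3.858.
n = 2 × (3.858 / 0.27)² = 2 × 14.289² = 2 × 204.17 = 408.3.
Round up to the next whole participant.

n = 409 per group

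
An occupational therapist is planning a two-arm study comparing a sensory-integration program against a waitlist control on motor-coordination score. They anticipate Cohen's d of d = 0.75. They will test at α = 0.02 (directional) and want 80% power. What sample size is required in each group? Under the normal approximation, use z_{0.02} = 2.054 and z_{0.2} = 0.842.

n = 30 per group

For two independent groups with equal n: n = 2·((z_{α} + z_β) / d)².
z_{α} + z_β = 2.054 + 0.842 = 2.896.
n = 2 × (2.896 / 0.75)² = 2 × 3.861² = 2 × 14.91 = 29.8.
Round up to the next whole participant.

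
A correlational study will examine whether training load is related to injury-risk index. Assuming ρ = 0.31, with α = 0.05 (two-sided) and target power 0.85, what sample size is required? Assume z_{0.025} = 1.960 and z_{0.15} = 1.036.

n = 91

Fisher's z: C = ½·ln((1+r)/(1−r)) = ½·ln(1.8986) = 0.3205.
n = ((z_{α/2} + z_β)/C)² + 3.
(1.960 + 1.036) / 0.3205 = 2.996 / 0.3205 = 9.348.
n = 9.348² + 3 = 87.38 + 3 = 90.4.
Round up.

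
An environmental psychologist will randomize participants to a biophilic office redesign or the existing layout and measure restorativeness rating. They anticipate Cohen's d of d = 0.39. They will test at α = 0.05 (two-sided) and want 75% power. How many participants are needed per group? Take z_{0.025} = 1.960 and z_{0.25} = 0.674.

n = 92 per group

For two independent groups with equal n: n = 2·((z_{α/2} + z_β) / d)².
z_{α/2} + z_β = 1.960 + 0.674 = 2.634.
n = 2 × (2.634 / 0.39)² = 2 × 6.754² = 2 × 45.61 = 91.2.
Round up to the next whole participant.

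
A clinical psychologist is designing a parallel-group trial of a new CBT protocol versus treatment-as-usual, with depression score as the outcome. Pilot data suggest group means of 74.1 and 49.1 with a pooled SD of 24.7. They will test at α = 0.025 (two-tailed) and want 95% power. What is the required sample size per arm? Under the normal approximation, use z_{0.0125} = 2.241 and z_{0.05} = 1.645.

n = 30 per group

Cohen's d = |M₁ − M₂| / SD_pooled = |74.1 − 49.1| / 24.7 = 25.0 / 24.7 = 1.012.
For two independent groups with equal n: n = 2·((z_{α/2} + z_β) / d)².
z_{α/2} + z_β = 2.241 + 1.645 = 3.886.
n = 2 × (3.886 / 1.012)² = 2 × 3.840² = 2 × 14.74 = 29.5.
Round up to the next whole participant.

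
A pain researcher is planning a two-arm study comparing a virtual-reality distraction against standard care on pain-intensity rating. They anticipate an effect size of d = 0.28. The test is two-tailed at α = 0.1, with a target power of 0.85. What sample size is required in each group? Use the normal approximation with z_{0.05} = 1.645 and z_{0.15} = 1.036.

n = 184 per group

For two independent groups with equal n: n = 2·((z_{α/2} + z_β) / d)².
z_{α/2} + z_β = 1.645 + 1.036 = 2.681.
n = 2 × (2.681 / 0.28)² = 2 × 9.575² = 2 × 91.68 = 183.4.
Round up to the next whole participant.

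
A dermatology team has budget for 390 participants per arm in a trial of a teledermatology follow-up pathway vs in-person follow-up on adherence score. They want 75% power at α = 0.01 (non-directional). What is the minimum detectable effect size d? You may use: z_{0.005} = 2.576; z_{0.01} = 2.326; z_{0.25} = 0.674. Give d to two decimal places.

For two independent groups of n = 390 each: d_min = (z_{α/2} + z_β)·√(2/n).
z-sum = 2.576 + 0.674 = 3.250.
d_min = 3.250 × √(2/390) = 3.250 × 0.0716 = 0.233.

d_min ≈ 0.23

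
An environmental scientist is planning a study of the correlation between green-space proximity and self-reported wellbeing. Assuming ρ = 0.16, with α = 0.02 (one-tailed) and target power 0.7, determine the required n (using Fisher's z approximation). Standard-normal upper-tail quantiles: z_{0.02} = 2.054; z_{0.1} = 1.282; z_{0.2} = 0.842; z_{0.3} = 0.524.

Fisher's z: C = ½·ln((1+r)/(1−r)) = ½·ln(1.3810) = 0.1614.
n = ((z_{α} + z_β)/C)² + 3.
(2.054 + 0.524) / 0.1614 = 2.578 / 0.1614 = 15.973.
n = 15.973² + 3 = 255.13 + 3 = 258.1.
Round up.

n = 259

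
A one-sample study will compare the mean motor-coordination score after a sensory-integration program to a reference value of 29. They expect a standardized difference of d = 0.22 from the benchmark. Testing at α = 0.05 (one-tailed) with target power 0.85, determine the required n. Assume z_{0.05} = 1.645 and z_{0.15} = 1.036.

n = 149

For a one-sample test: n = ((z_{α} + z_β) / d)².
z_{α} + z_β = 1.645 + 1.036 = 2.681.
n = (2.681 / 0.22)² = 12.186² = 148.51.
Round up.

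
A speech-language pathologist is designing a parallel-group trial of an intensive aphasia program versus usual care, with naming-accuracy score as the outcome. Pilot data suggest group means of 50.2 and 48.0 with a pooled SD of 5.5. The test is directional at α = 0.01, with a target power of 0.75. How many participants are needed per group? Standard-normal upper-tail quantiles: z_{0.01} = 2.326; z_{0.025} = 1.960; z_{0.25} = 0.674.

n = 113 per group

Cohen's d = |M₁ − M₂| / SD_pooled = |50.2 − 48.0| / 5.5 = 2.2 / 5.5 = 0.400.
For two independent groups with equal n: n = 2·((z_{α} + z_β) / d)².
z_{α} + z_β = 2.326 + 0.674 = 3.000.
n = 2 × (3.000 / 0.400)² = 2 × 7.500² = 2 × 56.25 = 112.5.
Round up to the next whole participant.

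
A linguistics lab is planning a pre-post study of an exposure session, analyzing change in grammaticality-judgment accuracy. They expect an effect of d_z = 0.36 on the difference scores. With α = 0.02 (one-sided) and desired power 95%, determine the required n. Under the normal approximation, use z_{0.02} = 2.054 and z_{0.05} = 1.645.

For a paired (one-sample on differences) test: n = ((z_{α} + z_β) / d)².
z_{α} + z_β = 2.054 + 1.645 = 3.699.
n = (3.699 / 0.36)² = 10.275² = 105.58.
Round up.

n = 106 pairs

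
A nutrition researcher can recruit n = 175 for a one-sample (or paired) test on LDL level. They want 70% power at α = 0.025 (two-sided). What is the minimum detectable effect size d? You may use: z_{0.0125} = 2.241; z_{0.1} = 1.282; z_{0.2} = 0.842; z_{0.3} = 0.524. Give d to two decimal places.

For a single sample (or paired design) of n = 175: d_min = (z_{α/2} + z_β)/√n.
z-sum = 2.241 + 0.524 = 2.765.
d_min = 2.765 / √175 = 2.765 / 13.229 = 0.209.

d_min ≈ 0.21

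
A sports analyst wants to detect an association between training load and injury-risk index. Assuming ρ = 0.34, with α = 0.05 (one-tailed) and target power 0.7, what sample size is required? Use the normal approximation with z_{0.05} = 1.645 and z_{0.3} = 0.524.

Fisher's z: C = ½·ln((1+r)/(1−r)) = ½·ln(2.0303) = 0.3541.
n = ((z_{α} + z_β)/C)² + 3.
(1.645 + 0.524) / 0.3541 = 2.169 / 0.3541 = 6.125.
n = 6.125² + 3 = 37.52 + 3 = 40.5.
Round up.

n = 41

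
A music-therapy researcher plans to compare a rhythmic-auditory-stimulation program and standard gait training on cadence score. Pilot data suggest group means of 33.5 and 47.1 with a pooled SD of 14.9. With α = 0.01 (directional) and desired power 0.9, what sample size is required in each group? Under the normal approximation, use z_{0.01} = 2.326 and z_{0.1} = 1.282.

Cohen's d = |M₁ − M₂| / SD_pooled = |33.5 − 47.1| / 14.9 = 13.6 / 14.9 = 0.913.
For two independent groups with equal n: n = 2·((z_{α} + z_β) / d)².
z_{α} + z_β = 2.326 + 1.282 = 3.608.
n = 2 × (3.608 / 0.913)² = 2 × 3.952² = 2 × 15.62 = 31.2.
Round up to the next whole participant.

n = 32 per group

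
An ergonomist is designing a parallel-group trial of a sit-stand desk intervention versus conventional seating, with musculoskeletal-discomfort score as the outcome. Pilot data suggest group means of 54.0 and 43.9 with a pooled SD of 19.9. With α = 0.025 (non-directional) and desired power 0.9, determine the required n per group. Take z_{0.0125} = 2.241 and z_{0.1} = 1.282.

Cohen's d = |M₁ − M₂| / SD_pooled = |54.0 − 43.9| / 19.9 = 10.1 / 19.9 = 0.508.
For two independent groups with equal n: n = 2·((z_{α/2} + z_β) / d)².
z_{α/2} + z_β = 2.241 + 1.282 = 3.523.
n = 2 × (3.523 / 0.508)² = 2 × 6.935² = 2 × 48.09 = 96.2.
Round up to the next whole participant.

n = 97 per group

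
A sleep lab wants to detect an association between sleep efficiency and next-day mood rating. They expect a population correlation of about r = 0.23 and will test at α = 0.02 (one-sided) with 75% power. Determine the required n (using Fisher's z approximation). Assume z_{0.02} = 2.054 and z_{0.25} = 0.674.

n = 139

Fisher's z: C = ½·ln((1+r)/(1−r)) = ½·ln(1.5974) = 0.2342.
n = ((z_{α} + z_β)/C)² + 3.
(2.054 + 0.674) / 0.2342 = 2.728 / 0.2342 = 11.648.
n = 11.648² + 3 = 135.68 + 3 = 138.7.
Round up.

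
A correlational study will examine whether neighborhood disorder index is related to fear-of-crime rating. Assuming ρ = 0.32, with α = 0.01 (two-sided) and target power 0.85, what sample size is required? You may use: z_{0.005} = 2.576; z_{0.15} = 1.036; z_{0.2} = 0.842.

n = 122

Fisher's z: C = ½·ln((1+r)/(1−r)) = ½·ln(1.9412) = 0.3316.
n = ((z_{α/2} + z_β)/C)² + 3.
(2.576 + 1.036) / 0.3316 = 3.612 / 0.3316 = 10.893.
n = 10.893² + 3 = 118.65 + 3 = 121.6.
Round up.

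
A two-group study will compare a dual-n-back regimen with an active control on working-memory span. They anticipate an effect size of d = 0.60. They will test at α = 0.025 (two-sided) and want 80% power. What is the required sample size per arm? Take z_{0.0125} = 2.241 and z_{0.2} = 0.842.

For two independent groups with equal n: n = 2·((z_{α/2} + z_β) / d)².
z_{α/2} + z_β = 2.241 + 0.842 = 3.083.
n = 2 × (3.083 / 0.60)² = 2 × 5.138² = 2 × 26.40 = 52.8.
Round up to the next whole participant.

n = 53 per group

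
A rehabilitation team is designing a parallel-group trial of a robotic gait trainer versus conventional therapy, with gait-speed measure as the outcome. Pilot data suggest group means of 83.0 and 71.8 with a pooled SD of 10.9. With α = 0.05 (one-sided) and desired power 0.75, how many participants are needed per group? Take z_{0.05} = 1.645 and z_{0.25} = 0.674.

Cohen's d = |M₁ − M₂| / SD_pooled = |83.0 − 71.8| / 10.9 = 11.2 / 10.9 = 1.028.
For two independent groups with equal n: n = 2·((z_{α} + z_β) / d)².
z_{α} + z_β = 1.645 + 0.674 = 2.319.
n = 2 × (2.319 / 1.028)² = 2 × 2.256² = 2 × 5.09 = 10.2.
Round up to the next whole participant.

n = 11 per group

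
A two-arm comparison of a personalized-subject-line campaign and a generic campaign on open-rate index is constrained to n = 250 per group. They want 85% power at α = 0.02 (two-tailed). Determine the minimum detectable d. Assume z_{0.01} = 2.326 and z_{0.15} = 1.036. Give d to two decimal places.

For two independent groups of n = 250 each: d_min = (z_{α/2} + z_β)·√(2/n).
z-sum = 2.326 + 1.036 = 3.362.
d_min = 3.362 × √(2/250) = 3.362 × 0.0894 = 0.301.

d_min ≈ 0.30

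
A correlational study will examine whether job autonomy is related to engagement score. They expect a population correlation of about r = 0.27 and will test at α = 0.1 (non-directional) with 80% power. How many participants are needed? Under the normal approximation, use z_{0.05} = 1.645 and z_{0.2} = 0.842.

Fisher's z: C = ½·ln((1+r)/(1−r)) = ½·ln(1.7397) = 0.2769.
n = ((z_{α/2} + z_β)/C)² + 3.
(1.645 + 0.842) / 0.2769 = 2.487 / 0.2769 = 8.982.
n = 8.982² + 3 = 80.67 + 3 = 83.7.
Round up.

n = 84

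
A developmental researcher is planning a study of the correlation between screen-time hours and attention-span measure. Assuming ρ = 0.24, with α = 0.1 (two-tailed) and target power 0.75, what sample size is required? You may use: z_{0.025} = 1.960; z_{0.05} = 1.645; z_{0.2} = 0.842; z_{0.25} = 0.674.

Fisher's z: C = ½·ln((1+r)/(1−r)) = ½·ln(1.6316) = 0.2448.
n = ((z_{α/2} + z_β)/C)² + 3.
(1.645 + 0.674) / 0.2448 = 2.319 / 0.2448 = 9.473.
n = 9.473² + 3 = 89.74 + 3 = 92.7.
Round up.

n = 93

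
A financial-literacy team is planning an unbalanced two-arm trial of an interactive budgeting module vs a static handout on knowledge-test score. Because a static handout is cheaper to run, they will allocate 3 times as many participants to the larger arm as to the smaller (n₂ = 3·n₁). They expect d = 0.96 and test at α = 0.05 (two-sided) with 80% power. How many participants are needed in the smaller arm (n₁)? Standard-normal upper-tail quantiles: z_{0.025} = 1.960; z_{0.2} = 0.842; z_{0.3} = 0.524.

With allocation ratio k = n₂/n₁ = 3, Var(x̄₁−x̄₂) = σ²(1/n₁ + 1/(k·n₁)) = σ²·(k+1)/(k·n₁).
So n₁ = (1 + 1/k)·((z_{α/2} + z_β)/d)² = 1.333 × (2.802/0.96)².
n₁ = 1.333 × 8.52 = 11.4.
Round up: n₁ = 12, giving n₂ = 3 × 12 = 36.

n₁ = 12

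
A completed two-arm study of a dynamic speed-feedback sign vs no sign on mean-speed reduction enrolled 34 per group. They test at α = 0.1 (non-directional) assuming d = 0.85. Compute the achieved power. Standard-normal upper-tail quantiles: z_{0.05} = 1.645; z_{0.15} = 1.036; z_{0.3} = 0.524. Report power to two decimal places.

power ≈ 0.97

For two equal groups, power = Φ(d·√(n/2) − z_{α/2}).
d·√(n/2) = 0.85 × √(34/2) = 0.85 × 4.123 = 3.505.
z_β = 3.505 − 1.645 = 1.860.
Power = Φ(1.860) = 0.969.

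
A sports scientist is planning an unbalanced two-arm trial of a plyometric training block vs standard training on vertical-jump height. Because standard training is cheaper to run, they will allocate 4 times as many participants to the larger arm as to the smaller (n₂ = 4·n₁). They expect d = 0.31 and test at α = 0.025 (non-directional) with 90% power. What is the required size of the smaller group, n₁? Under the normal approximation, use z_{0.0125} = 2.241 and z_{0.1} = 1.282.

n₁ = 162

With allocation ratio k = n₂/n₁ = 4, Var(x̄₁−x̄₂) = σ²(1/n₁ + 1/(k·n₁)) = σ²·(k+1)/(k·n₁).
So n₁ = (1 + 1/k)·((z_{α/2} + z_β)/d)² = 1.250 × (3.523/0.31)².
n₁ = 1.250 × 129.15 = 161.4.
Round up: n₁ = 162, giving n₂ = 4 × 162 = 648.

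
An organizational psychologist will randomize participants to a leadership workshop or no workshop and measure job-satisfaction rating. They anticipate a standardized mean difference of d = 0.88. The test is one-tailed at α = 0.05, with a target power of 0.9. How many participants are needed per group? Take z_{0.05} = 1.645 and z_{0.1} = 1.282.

n = 23 per group

For two independent groups with equal n: n = 2·((z_{α} + z_β) / d)².
z_{α} + z_β = 1.645 + 1.282 = 2.927.
n = 2 × (2.927 / 0.88)² = 2 × 3.326² = 2 × 11.06 = 22.1.
Round up to the next whole participant.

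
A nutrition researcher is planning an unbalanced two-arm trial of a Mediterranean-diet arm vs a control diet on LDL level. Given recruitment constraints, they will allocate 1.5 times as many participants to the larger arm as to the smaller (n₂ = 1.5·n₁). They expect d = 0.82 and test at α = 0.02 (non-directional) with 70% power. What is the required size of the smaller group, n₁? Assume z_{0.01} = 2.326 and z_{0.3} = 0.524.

With allocation ratio k = n₂/n₁ = 1.5, Var(x̄₁−x̄₂) = σ²(1/n₁ + 1/(k·n₁)) = σ²·(k+1)/(k·n₁).
So n₁ = (1 + 1/k)·((z_{α/2} + z_β)/d)² = 1.667 × (2.850/0.82)².
n₁ = 1.667 × 12.08 = 20.1.
Round up: n₁ = 21, giving n₂ = ⌈1.5 × 21⌉ = ⌈31.5⌉ = 32.

n₁ = 21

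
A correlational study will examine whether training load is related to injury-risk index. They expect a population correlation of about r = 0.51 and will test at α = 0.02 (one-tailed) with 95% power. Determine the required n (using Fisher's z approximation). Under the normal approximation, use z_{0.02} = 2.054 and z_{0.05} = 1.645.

Fisher's z: C = ½·ln((1+r)/(1−r)) = ½·ln(3.0816) = 0.5627.
n = ((z_{α} + z_β)/C)² + 3.
(2.054 + 1.645) / 0.5627 = 3.699 / 0.5627 = 6.574.
n = 6.574² + 3 = 43.21 + 3 = 46.2.
Round up.

n = 47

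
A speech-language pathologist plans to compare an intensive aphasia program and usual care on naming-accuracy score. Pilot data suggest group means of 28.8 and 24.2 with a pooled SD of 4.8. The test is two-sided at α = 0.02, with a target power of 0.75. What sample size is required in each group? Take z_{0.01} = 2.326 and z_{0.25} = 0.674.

Cohen's d = |M₁ − M₂| / SD_pooled = |28.8 − 24.2| / 4.8 = 4.6 / 4.8 = 0.958.
For two independent groups with equal n: n = 2·((z_{α/2} + z_β) / d)².
z_{α/2} + z_β = 2.326 + 0.674 = 3.000.
n = 2 × (3.000 / 0.958)² = 2 × 3.132² = 2 × 9.81 = 19.6.
Round up to the next whole participant.

n = 20 per group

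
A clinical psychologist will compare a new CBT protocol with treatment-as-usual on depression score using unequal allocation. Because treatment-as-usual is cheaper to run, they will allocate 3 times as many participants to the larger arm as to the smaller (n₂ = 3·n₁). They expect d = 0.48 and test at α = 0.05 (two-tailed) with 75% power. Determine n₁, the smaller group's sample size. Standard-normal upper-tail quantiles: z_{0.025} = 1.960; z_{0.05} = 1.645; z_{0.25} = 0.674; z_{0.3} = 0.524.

n₁ = 41

With allocation ratio k = n₂/n₁ = 3, Var(x̄₁−x̄₂) = σ²(1/n₁ + 1/(k·n₁)) = σ²·(k+1)/(k·n₁).
So n₁ = (1 + 1/k)·((z_{α/2} + z_β)/d)² = 1.333 × (2.634/0.48)².
n₁ = 1.333 × 30.11 = 40.2.
Round up: n₁ = 41, giving n₂ = 3 × 41 = 123.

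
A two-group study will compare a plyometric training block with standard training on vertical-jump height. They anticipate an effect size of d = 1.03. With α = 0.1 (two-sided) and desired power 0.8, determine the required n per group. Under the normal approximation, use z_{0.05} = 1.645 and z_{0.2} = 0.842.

n = 12 per group

For two independent groups with equal n: n = 2·((z_{α/2} + z_β) / d)².
z_{α/2} + z_β = 1.645 + 0.842 = 2.487.
n = 2 × (2.487 / 1.03)² = 2 × 2.415² = 2 × 5.83 = 11.7.
Round up to the next whole participant.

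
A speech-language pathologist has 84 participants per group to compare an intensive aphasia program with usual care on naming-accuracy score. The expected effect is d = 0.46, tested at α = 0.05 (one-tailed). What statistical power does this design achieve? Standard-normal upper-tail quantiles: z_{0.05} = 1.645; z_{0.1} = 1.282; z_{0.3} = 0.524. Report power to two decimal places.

For two equal groups, power = Φ(d·√(n/2) − z_{α}).
d·√(n/2) = 0.46 × √(84/2) = 0.46 × 6.481 = 2.981.
z_β = 2.981 − 1.645 = 1.336.
Power = Φ(1.336) = 0.909.

power ≈ 0.91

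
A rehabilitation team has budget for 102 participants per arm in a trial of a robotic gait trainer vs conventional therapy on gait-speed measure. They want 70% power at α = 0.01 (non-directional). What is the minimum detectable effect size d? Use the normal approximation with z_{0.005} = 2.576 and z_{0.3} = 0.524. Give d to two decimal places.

d_min ≈ 0.43

For two independent groups of n = 102 each: d_min = (z_{α/2} + z_β)·√(2/n).
z-sum = 2.576 + 0.524 = 3.100.
d_min = 3.100 × √(2/102) = 3.100 × 0.1400 = 0.434.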